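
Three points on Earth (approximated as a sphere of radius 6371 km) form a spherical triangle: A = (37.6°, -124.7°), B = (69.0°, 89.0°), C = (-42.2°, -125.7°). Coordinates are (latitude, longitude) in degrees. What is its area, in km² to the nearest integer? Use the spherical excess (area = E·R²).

Side lengths (central angles): a = 2.5781, b = 1.3929, c = 1.2309 rad; semiperimeter s = 2.6009.
By l'Huilier's theorem, tan(E/4) = √[tan(s/2) tan((s−a)/2) tan((s−b)/2) tan((s−c)/2)], giving spherical excess E = 0.6052 rad.
Area = E·R² = 0.6052 × (6371)² ≈ 24563031 km².

24563031 km²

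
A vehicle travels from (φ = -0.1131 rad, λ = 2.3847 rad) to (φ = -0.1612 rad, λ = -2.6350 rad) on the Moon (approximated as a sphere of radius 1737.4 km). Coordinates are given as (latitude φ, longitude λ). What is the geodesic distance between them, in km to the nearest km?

In radians: φ₁ = -0.1131, φ₂ = -0.1612, Δλ = 72.392° = 1.2635 rad.
Haversine: a = sin²(Δφ/2) + cos φ₁ cos φ₂ sin²(Δλ/2) = 0.0006 + (0.9936)(0.9870)(0.3488) = 0.34261.
Central angle c = 2·arcsin(√a) = 1.25057 rad.
Distance = R·c = 1737.4 × 1.2506 ≈ 2173 km.

2173 km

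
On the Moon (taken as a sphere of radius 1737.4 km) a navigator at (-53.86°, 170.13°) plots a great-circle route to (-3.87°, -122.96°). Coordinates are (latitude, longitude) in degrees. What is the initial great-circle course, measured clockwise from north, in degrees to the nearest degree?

73°

With φ₁ = -0.9400, φ₂ = -0.0675, Δλ = 1.1678 rad, the forward-azimuth formula gives
θ = atan2( sin Δλ cos φ₂ , cos φ₁ sin φ₂ − sin φ₁ cos φ₂ cos Δλ ) = atan2(0.9178, 0.2762) = 73.25°.
So the initial bearing is 73°.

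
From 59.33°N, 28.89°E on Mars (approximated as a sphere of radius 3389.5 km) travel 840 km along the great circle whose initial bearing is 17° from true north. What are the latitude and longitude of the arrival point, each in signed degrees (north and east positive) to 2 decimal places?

72.46°, 42.66°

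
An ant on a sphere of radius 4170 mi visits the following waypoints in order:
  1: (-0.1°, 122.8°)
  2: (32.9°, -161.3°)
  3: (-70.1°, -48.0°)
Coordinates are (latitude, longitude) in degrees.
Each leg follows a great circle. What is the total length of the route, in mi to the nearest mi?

15054 mi

Leg 1→2: central angle 1.3658 rad, distance 5695.2 mi.
Leg 2→3: central angle 2.2444 rad, distance 9359.0 mi.
Total: 5695.2 + 9359.0 ≈ 15054 mi.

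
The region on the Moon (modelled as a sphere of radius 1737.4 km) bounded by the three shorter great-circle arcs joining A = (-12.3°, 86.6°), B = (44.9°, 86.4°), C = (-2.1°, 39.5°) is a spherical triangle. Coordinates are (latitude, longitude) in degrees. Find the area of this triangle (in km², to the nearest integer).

Side lengths (central angles): a = 1.0953, b = 0.8333, c = 0.9983 rad; semiperimeter s = 1.4634.
By l'Huilier's theorem, tan(E/4) = √[tan(s/2) tan((s−a)/2) tan((s−b)/2) tan((s−c)/2)], giving spherical excess E = 0.4525 rad.
Area = E·R² = 0.4525 × (1737.4)² ≈ 1365910 km².

1365910 km²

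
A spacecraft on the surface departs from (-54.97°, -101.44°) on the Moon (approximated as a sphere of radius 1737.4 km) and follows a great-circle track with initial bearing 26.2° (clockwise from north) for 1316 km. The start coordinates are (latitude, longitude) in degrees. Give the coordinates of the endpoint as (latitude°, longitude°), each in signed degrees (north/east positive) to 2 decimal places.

Angular distance δ = d/R = 1316/1737.4 = 0.75745 rad; initial bearing θ = 0.4573 rad.
sin φ₂ = sin φ₁ cos δ + cos φ₁ sin δ cos θ = (-0.8189)(0.7266) + (0.5740)(0.6871)(0.8973) = -0.2411, so φ₂ = -13.95°.
Δλ = atan2(sin θ sin δ cos φ₁, cos δ − sin φ₁ sin φ₂) = atan2(0.1741, 0.5292) = 18.214°.
λ₂ = -101.440° + 18.214° = -83.23°.

-13.95°, -83.23°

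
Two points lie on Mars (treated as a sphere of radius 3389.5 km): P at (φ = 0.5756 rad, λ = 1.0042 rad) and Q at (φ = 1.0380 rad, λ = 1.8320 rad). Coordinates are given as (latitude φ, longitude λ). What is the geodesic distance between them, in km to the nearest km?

2413 km

With latitudes φ₁ = 32.979°, φ₂ = 59.473° and longitude difference Δλ = 47.429°:
Haversine: a = sin²(Δφ/2) + cos φ₁ cos φ₂ sin²(Δλ/2) = 0.0525 + (0.8389)(0.5079)(0.1618) = 0.12143.
Central angle c = 2·arcsin(√a) = 0.71187 rad.
Distance = R·c = 3389.5 × 0.7119 ≈ 2413 km.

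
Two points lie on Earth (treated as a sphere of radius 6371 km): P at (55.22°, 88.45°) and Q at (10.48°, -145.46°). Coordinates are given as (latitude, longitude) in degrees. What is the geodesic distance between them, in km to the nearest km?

In radians: φ₁ = 0.9638, φ₂ = 0.1829, Δλ = 126.090° = 2.2007 rad.
cos c = sin φ₁ sin φ₂ + cos φ₁ cos φ₂ cos Δλ = (0.8213)(0.1819) + (0.5704)(0.9833)(-0.5891) = -0.18101,
so c = arccos(-0.18101) = 1.75281 rad.
Distance = R·c = 6371 × 1.7528 ≈ 11167 km.

11167 km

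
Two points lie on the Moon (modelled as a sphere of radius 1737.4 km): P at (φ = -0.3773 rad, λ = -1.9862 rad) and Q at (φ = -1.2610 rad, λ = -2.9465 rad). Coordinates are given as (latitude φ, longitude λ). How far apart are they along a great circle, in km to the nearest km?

1792 km

With latitudes φ₁ = -21.618°, φ₂ = -72.250° and longitude difference Δλ = -55.021°:
Haversine: a = sin²(Δφ/2) + cos φ₁ cos φ₂ sin²(Δλ/2) = 0.1829 + (0.9297)(0.3049)(0.2134) = 0.24332.
Central angle c = 2·arcsin(√a) = 1.03171 rad.
Distance = R·c = 1737.4 × 1.0317 ≈ 1792 km.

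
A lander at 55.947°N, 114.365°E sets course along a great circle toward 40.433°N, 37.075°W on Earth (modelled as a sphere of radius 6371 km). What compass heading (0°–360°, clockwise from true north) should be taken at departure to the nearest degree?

338°

Δλ = -151.440° = -2.6431 rad.
y = sin Δλ · cos φ₂ = (-0.4781)(0.7612) = -0.3639
x = cos φ₁ sin φ₂ − sin φ₁ cos φ₂ cos Δλ = (0.5600)(0.6486) − (0.8285)(0.7612)(-0.8783) = 0.9171
θ = atan2(y, x) = -21.64°; adding 360° gives 338°.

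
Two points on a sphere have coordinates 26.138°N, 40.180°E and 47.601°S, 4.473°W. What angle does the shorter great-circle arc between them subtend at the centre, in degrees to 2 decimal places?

83.96°

In radians: φ₁ = 0.4562, φ₂ = -0.8308, Δλ = -44.653° = -0.7793 rad.
Haversine: a = sin²(Δφ/2) + cos φ₁ cos φ₂ sin²(Δλ/2) = 0.3600 + (0.8977)(0.6743)(0.1443) = 0.44735.
Central angle c = 2·arcsin(√a) = 1.46530 rad.
So the angular separation is 83.96°.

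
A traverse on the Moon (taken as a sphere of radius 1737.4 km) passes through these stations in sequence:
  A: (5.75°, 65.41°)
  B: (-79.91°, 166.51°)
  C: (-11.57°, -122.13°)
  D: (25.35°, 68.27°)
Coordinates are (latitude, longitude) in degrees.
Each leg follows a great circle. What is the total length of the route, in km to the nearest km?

Leg A→B: central angle 1.7034 rad, distance 2959.5 km.
Leg B→C: central angle 1.3157 rad, distance 2285.9 km.
Leg C→D: central angle 2.8461 rad, distance 4944.9 km.
Total: 2959.5 + 2285.9 + 4944.9 ≈ 10190 km.

10190 km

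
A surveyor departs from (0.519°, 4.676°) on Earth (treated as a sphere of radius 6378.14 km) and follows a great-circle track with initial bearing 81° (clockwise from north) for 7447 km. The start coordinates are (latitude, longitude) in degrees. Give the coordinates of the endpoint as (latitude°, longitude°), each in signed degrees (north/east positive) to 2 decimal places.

8.48°, 71.39°

Angular distance δ = d/R = 7447/6378.14 = 1.16758 rad; initial bearing θ = 1.4137 rad.
sin φ₂ = sin φ₁ cos δ + cos φ₁ sin δ cos θ = (0.0091)(0.3924) + (1.0000)(0.9198)(0.1564) = 0.1474, so φ₂ = 8.48°.
Δλ = atan2(sin θ sin δ cos φ₁, cos δ − sin φ₁ sin φ₂) = atan2(0.9084, 0.3910) = 66.710°.
λ₂ = 4.676° + 66.710° = 71.39°.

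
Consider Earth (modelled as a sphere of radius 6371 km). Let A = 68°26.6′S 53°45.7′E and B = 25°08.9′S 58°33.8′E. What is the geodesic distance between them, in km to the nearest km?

4825 km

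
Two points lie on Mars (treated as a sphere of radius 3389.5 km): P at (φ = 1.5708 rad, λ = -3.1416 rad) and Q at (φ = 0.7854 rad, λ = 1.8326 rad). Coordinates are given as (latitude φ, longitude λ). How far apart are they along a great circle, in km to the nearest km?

2662 km

With latitudes φ₁ = 90.000°, φ₂ = 45.000° and longitude difference Δλ = -74.999°:
cos c = sin φ₁ sin φ₂ + cos φ₁ cos φ₂ cos Δλ = (1.0000)(0.7071) + (-0.0000)(0.7071)(0.2588) = 0.70711,
so c = arccos(0.70711) = 0.78540 rad.
Distance = R·c = 3389.5 × 0.7854 ≈ 2662 km.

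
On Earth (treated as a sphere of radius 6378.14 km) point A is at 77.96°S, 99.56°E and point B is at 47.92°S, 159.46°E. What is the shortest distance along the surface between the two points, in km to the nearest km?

4147 km

In radians: φ₁ = -1.3607, φ₂ = -0.8364, Δλ = 59.900° = 1.0455 rad.
Haversine: a = sin²(Δφ/2) + cos φ₁ cos φ₂ sin²(Δλ/2) = 0.0672 + (0.2086)(0.6702)(0.2492) = 0.10200.
Central angle c = 2·arcsin(√a) = 0.65015 rad.
Distance = R·c = 6378.14 × 0.6502 ≈ 4147 km.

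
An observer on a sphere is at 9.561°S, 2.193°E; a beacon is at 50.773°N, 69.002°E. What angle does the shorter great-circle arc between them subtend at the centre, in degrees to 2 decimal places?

With latitudes φ₁ = -9.561°, φ₂ = 50.773° and longitude difference Δλ = 66.809°:
cos c = sin φ₁ sin φ₂ + cos φ₁ cos φ₂ cos Δλ = (-0.1661)(0.7746) + (0.9861)(0.6324)(0.3938) = 0.11691,
so c = arccos(0.11691) = 1.45362 rad.
So the angular separation is 83.29°.

83.29°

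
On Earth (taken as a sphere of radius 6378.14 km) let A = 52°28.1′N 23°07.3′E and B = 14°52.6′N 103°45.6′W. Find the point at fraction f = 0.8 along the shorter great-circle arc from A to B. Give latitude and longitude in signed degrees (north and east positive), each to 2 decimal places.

31.70°, -92.49°

The central angle between A and B is δ = 1.7211 rad.
With f = 0.8, the slerp weights are sin((1−f)δ)/sin δ = 0.3413 and sin(fδ)/sin δ = 0.9925.
Weighted sum of the unit vectors: (0.3413)·(0.5603,0.2392,0.7930) + (0.9925)·(-0.2299,-0.9387,0.2567) = (-0.0369, -0.8500, 0.5255).
Converting back: φ = atan2(z, √(x²+y²)) = 31.70°, λ = atan2(y, x) = -92.49°.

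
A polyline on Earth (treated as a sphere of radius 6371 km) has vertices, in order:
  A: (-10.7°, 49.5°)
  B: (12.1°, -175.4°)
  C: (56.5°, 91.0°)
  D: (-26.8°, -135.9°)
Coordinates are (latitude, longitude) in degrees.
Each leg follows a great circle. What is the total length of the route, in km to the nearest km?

Leg A→B: central angle 2.3738 rad, distance 15123.8 km.
Leg B→C: central angle 1.4294 rad, distance 9106.8 km.
Leg C→D: central angle 2.3640 rad, distance 15061.0 km.
Total: 15123.8 + 9106.8 + 15061.0 ≈ 39292 km.

39292 km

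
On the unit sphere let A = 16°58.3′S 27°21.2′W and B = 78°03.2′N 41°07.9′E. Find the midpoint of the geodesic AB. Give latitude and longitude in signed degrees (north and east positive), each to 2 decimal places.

The central angle between A and B is δ = 1.7854 rad.
With f = 0.5, the slerp weights are sin((1−f)δ)/sin δ = 0.7971 and sin(fδ)/sin δ = 0.7971.
Weighted sum of the unit vectors: (0.7971)·(0.8495,-0.4395,-0.2919) + (0.7971)·(0.1559,0.1362,0.9783) = (0.8014, -0.2417, 0.5471).
Converting back: φ = atan2(z, √(x²+y²)) = 33.17°, λ = atan2(y, x) = -16.79°.

33.17°, -16.79°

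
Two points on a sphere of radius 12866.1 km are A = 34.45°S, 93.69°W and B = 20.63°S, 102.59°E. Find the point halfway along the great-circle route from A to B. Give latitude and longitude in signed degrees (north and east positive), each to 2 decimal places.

Central angle δ = 2.1430 rad. Interpolating on the sphere with fraction f = 0.5:
P = [sin((1−f)δ)·A + sin(fδ)·B] / sin δ = 1.0443·A + 1.0443·B in Cartesian coordinates,
giving P = (-0.2684, 0.0945, -0.9587), i.e. latitude -73.47°, longitude 160.61°.

-73.47°, 160.61°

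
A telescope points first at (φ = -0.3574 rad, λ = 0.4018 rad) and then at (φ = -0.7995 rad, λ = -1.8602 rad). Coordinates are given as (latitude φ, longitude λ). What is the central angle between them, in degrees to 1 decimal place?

99.5°

With latitudes φ₁ = -20.478°, φ₂ = -45.808° and longitude difference Δλ = -129.603°:
cos c = sin φ₁ sin φ₂ + cos φ₁ cos φ₂ cos Δλ = (-0.3498)(-0.7170) + (0.9368)(0.6971)(-0.6375) = -0.16544,
so c = arccos(-0.16544) = 1.73700 rad.
So the angular separation is 99.5°.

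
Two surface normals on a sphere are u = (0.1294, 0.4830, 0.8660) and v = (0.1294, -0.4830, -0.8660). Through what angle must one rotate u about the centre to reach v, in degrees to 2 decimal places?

u·v = -0.9665; |u| = 1.0000, |v| = 1.0000.
cos θ = (u·v)/(|u||v|) = -0.9665, so θ = 165.13°.

165.13°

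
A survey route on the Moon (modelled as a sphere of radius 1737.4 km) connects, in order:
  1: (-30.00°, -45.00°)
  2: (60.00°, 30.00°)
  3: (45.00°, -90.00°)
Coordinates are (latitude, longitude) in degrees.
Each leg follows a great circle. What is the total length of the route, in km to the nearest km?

5243 km

Leg 1→2: central angle 1.8975 rad, distance 3296.7 km.
Leg 2→3: central angle 1.1201 rad, distance 1946.1 km.
Total: 3296.7 + 1946.1 ≈ 5243 km.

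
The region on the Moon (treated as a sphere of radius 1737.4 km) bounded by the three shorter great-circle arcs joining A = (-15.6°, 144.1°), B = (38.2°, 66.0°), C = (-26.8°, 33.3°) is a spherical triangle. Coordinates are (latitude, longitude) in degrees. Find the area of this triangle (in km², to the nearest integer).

Side lengths (central angles): a = 1.2541, b = 1.7559, c = 1.5810 rad; semiperimeter s = 2.2955.
By l'Huilier's theorem, tan(E/4) = √[tan(s/2) tan((s−a)/2) tan((s−b)/2) tan((s−c)/2)], giving spherical excess E = 1.3914 rad.
Area = E·R² = 1.3914 × (1737.4)² ≈ 4200134 km².

4200134 km²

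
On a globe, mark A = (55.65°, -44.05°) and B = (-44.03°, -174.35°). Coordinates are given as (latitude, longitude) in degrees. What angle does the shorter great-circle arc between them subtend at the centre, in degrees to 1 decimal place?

Let φ₁ = 0.9713 rad, φ₂ = -0.7685 rad, and Δλ = -2.2742 rad.
Haversine: a = sin²(Δφ/2) + cos φ₁ cos φ₂ sin²(Δλ/2) = 0.5841 + (0.5642)(0.7190)(0.8234) = 0.91811.
Central angle c = 2·arcsin(√a) = 2.56114 rad.
So the angular separation is 146.7°.

146.7°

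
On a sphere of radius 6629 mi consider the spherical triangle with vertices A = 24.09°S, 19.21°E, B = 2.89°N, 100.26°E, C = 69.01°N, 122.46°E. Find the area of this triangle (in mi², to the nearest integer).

55851222 mi²

Side lengths (central angles): a = 1.1828, b = 2.0443, c = 1.4492 rad; semiperimeter s = 2.3382.
By l'Huilier's theorem, tan(E/4) = √[tan(s/2) tan((s−a)/2) tan((s−b)/2) tan((s−c)/2)], giving spherical excess E = 1.2710 rad.
Area = E·R² = 1.2710 × (6629)² ≈ 55851222 mi².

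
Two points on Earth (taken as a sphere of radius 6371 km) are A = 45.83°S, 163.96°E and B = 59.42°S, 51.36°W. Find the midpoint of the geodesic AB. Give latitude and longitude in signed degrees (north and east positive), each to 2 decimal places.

-75.53°, -149.80°

Central angle δ = 1.2363 rad. Interpolating on the sphere with fraction f = 0.5:
P = [sin((1−f)δ)·A + sin(fδ)·B] / sin δ = 0.6135·A + 0.6135·B in Cartesian coordinates,
giving P = (-0.2160, -0.1257, -0.9683), i.e. latitude -75.53°, longitude -149.80°.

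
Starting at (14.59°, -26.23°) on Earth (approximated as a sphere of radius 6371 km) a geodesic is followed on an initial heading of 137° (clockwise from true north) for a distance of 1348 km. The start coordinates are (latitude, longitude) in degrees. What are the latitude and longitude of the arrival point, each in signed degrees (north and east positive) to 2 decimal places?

Angular distance δ = d/R = 1348/6371 = 0.21158 rad; initial bearing θ = 2.3911 rad.
sin φ₂ = sin φ₁ cos δ + cos φ₁ sin δ cos θ = (0.2519)(0.9777) + (0.9678)(0.2100)(-0.7314) = 0.0976, so φ₂ = 5.60°.
Δλ = atan2(sin θ sin δ cos φ₁, cos δ − sin φ₁ sin φ₂) = atan2(0.1386, 0.9531) = 8.274°.
λ₂ = -26.230° + 8.274° = -17.96°.

5.60°, -17.96°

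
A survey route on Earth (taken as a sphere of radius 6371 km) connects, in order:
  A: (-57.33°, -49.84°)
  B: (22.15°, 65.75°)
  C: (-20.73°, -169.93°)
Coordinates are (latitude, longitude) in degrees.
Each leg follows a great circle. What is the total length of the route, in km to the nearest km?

27875 km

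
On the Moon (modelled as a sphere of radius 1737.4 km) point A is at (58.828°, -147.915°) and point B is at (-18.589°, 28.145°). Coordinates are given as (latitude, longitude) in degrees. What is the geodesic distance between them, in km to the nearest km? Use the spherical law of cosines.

With latitudes φ₁ = 58.828°, φ₂ = -18.589° and longitude difference Δλ = 176.060°:
cos c = sin φ₁ sin φ₂ + cos φ₁ cos φ₂ cos Δλ = (0.8556)(-0.3188) + (0.5176)(0.9478)(-0.9976) = -0.76220,
so c = arccos(-0.76220) = 2.43750 rad.
Distance = R·c = 1737.4 × 2.4375 ≈ 4235 km.

4235 km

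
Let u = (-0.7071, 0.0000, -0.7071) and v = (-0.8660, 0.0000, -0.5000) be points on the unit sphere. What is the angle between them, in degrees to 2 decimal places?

15.00°

u·v = 0.9659; |u| = 1.0000, |v| = 1.0000.
cos θ = (u·v)/(|u||v|) = 0.9659, so θ = 15.00°.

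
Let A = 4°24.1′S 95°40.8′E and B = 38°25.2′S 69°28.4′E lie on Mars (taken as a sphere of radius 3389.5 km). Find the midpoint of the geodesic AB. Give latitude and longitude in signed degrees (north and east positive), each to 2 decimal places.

-21.92°, 84.18°

The central angle between A and B is δ = 0.7249 rad.
With f = 0.5, the slerp weights are sin((1−f)δ)/sin δ = 0.5347 and sin(fδ)/sin δ = 0.5347.
Weighted sum of the unit vectors: (0.5347)·(-0.0987,0.9922,-0.0767) + (0.5347)·(0.2747,0.7337,-0.6214) = (0.0941, 0.9229, -0.3733).
Converting back: φ = atan2(z, √(x²+y²)) = -21.92°, λ = atan2(y, x) = 84.18°.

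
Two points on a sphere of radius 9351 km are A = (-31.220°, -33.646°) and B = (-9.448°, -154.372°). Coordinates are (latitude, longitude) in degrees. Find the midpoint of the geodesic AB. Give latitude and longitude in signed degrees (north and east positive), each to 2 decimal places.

Central angle δ = 1.9240 rad. Interpolating on the sphere with fraction f = 0.5:
P = [sin((1−f)δ)·A + sin(fδ)·B] / sin δ = 0.8743·A + 0.8743·B in Cartesian coordinates,
giving P = (-0.1552, -0.7873, -0.5967), i.e. latitude -36.63°, longitude -101.15°.

-36.63°, -101.15°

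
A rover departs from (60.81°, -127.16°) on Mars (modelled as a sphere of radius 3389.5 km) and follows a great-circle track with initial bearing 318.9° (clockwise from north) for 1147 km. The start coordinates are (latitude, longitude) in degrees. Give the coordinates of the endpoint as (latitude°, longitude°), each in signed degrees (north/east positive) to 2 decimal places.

71.00°, -169.24°

Angular distance δ = d/R = 1147/3389.5 = 0.33840 rad; initial bearing θ = 5.5659 rad.
sin φ₂ = sin φ₁ cos δ + cos φ₁ sin δ cos θ = (0.8730)(0.9433) + (0.4877)(0.3320)(0.7536) = 0.9455, so φ₂ = 71.00°.
Δλ = atan2(sin θ sin δ cos φ₁, cos δ − sin φ₁ sin φ₂) = atan2(-0.1064, 0.1179) = -42.085°.
λ₂ = -127.160° − 42.085° = -169.24°.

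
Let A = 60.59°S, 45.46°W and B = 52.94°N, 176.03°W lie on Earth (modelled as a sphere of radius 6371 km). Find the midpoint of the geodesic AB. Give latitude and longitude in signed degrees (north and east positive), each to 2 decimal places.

-8.87°, -123.24°

Central angle δ = 2.6630 rad. Interpolating on the sphere with fraction f = 0.5:
P = [sin((1−f)δ)·A + sin(fδ)·B] / sin δ = 2.1094·A + 2.1094·B in Cartesian coordinates,
giving P = (-0.5417, -0.8263, -0.1542), i.e. latitude -8.87°, longitude -123.24°.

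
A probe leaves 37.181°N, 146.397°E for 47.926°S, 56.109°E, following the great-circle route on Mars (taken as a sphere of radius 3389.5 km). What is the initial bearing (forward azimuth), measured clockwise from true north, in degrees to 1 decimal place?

228.7°

Δλ = -90.288° = -1.5758 rad.
y = sin Δλ · cos φ₂ = (-1.0000)(0.6701) = -0.6701
x = cos φ₁ sin φ₂ − sin φ₁ cos φ₂ cos Δλ = (0.7967)(-0.7423) − (0.6043)(0.6701)(-0.0050) = -0.5894
θ = atan2(y, x) = -131.33°; adding 360° gives 228.7°.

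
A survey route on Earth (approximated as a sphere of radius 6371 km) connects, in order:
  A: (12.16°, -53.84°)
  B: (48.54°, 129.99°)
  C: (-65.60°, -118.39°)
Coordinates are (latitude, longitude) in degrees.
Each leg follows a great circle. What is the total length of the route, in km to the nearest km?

28996 km

Leg A→B: central angle 2.0805 rad, distance 13255.0 km.
Leg B→C: central angle 2.4707 rad, distance 15740.8 km.
Total: 13255.0 + 15740.8 ≈ 28996 km.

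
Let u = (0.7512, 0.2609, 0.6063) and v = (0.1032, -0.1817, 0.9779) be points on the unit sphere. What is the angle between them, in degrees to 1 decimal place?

51.5°

u·v = 0.6230; |u| = 1.0000, |v| = 1.0000.
cos θ = (u·v)/(|u||v|) = 0.6230, so θ = 51.5°.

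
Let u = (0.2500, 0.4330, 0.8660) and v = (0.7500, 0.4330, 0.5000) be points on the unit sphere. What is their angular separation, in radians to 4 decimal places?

u·v = 0.8080; |u| = 1.0000, |v| = 1.0000.
cos θ = (u·v)/(|u||v|) = 0.8080, so θ = 0.6300 rad.

0.6300 rad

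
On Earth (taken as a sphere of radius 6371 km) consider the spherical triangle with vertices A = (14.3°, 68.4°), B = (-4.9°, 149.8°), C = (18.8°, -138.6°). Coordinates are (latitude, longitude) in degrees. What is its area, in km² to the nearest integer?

57683774 km²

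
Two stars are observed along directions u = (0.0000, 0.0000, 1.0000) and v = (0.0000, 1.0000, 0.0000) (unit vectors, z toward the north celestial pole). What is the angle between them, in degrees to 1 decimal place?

90.0°

u·v = 0.0000; |u| = 1.0000, |v| = 1.0000.
cos θ = (u·v)/(|u||v|) = 0.0000, so θ = 90.0°.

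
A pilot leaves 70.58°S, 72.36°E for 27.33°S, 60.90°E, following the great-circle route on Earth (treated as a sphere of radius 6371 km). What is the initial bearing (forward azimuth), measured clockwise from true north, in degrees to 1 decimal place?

345.2°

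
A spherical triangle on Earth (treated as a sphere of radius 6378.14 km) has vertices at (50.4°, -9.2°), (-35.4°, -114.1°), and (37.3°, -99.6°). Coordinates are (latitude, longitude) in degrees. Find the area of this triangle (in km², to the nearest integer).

31491396 km²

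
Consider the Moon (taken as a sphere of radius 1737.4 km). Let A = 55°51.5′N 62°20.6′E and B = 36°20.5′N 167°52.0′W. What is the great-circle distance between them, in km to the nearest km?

With latitudes φ₁ = 55.858°, φ₂ = 36.342° and longitude difference Δλ = 129.790°:
cos c = sin φ₁ sin φ₂ + cos φ₁ cos φ₂ cos Δλ = (0.8277)(0.5926) + (0.5612)(0.8055)(-0.6400) = 0.20115,
so c = arccos(0.20115) = 1.36827 rad.
Distance = R·c = 1737.4 × 1.3683 ≈ 2377 km.

2377 km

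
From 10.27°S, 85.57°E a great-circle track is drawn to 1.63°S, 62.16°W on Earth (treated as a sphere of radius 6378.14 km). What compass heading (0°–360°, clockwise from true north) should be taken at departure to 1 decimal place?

With φ₁ = -0.1792, φ₂ = -0.0284, Δλ = -2.5784 rad, the forward-azimuth formula gives
θ = atan2( sin Δλ cos φ₂ , cos φ₁ sin φ₂ − sin φ₁ cos φ₂ cos Δλ ) = atan2(-0.5337, -0.1787) = -108.51°.
Adding 360° brings this into [0°, 360°): 251.5°.

251.5°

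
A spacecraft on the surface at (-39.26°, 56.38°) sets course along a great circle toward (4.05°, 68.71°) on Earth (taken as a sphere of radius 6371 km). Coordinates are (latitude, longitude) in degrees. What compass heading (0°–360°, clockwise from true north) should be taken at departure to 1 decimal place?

Δλ = 12.330° = 0.2152 rad.
y = sin Δλ · cos φ₂ = (0.2135)(0.9975) = 0.2130
x = cos φ₁ sin φ₂ − sin φ₁ cos φ₂ cos Δλ = (0.7743)(0.0706) − (-0.6328)(0.9975)(0.9769) = 0.6714
θ = atan2(y, x) = 17.60°, so the bearing is 17.6°.

17.6°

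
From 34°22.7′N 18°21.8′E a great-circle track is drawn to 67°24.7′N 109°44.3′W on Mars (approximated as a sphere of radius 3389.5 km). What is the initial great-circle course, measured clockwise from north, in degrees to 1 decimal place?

341.4°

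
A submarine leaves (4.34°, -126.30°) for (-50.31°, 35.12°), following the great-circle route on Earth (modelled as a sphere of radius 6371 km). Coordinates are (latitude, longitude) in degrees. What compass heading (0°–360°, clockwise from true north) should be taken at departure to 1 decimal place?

164.2°

Δλ = 161.420° = 2.8173 rad.
y = sin Δλ · cos φ₂ = (0.3186)(0.6386) = 0.2035
x = cos φ₁ sin φ₂ − sin φ₁ cos φ₂ cos Δλ = (0.9971)(-0.7695) − (0.0757)(0.6386)(-0.9479) = -0.7215
θ = atan2(y, x) = 164.25°, so the bearing is 164.2°.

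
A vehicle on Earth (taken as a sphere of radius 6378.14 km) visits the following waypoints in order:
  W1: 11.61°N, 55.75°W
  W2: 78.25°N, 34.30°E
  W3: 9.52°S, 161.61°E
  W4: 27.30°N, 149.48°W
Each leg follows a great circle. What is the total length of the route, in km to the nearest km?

Leg W1→W2: central angle 1.3726 rad, distance 8754.9 km.
Leg W2→W3: central angle 1.8584 rad, distance 11853.2 km.
Leg W3→W4: central angle 1.0470 rad, distance 6678.2 km.
Total: 8754.9 + 11853.2 + 6678.2 ≈ 27286 km.

27286 km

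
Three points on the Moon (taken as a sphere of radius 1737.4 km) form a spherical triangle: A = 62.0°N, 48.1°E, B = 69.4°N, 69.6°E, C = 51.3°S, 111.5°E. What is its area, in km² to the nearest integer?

1137765 km²

Side lengths (central angles): a = 2.1734, b = 2.1623, c = 0.1994 rad; semiperimeter s = 2.2676.
By l'Huilier's theorem, tan(E/4) = √[tan(s/2) tan((s−a)/2) tan((s−b)/2) tan((s−c)/2)], giving spherical excess E = 0.3769 rad.
Area = E·R² = 0.3769 × (1737.4)² ≈ 1137765 km².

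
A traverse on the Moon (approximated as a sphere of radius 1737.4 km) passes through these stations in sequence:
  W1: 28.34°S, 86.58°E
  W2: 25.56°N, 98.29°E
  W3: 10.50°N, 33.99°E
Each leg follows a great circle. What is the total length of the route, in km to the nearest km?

3562 km

Leg W1→W2: central angle 0.9610 rad, distance 1669.7 km.
Leg W2→W3: central angle 1.0891 rad, distance 1892.2 km.
Total: 1669.7 + 1892.2 ≈ 3562 km.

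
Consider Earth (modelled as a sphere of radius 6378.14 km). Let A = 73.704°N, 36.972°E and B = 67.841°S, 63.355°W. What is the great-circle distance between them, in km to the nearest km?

Let φ₁ = 1.2864 rad, φ₂ = -1.1840 rad, and Δλ = -1.7510 rad.
cos c = sin φ₁ sin φ₂ + cos φ₁ cos φ₂ cos Δλ = (0.9598)(-0.9261) + (0.2806)(0.3772)(-0.1793) = -0.90791,
so c = arccos(-0.90791) = 2.70906 rad.
Distance = R·c = 6378.14 × 2.7091 ≈ 17279 km.

17279 km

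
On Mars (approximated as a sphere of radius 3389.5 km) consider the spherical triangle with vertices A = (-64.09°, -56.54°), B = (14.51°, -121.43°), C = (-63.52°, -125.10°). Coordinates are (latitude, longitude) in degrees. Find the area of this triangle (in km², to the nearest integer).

Side lengths (central angles): a = 1.3628, b = 0.5026, c = 1.6167 rad; semiperimeter s = 1.7410.
By l'Huilier's theorem, tan(E/4) = √[tan(s/2) tan((s−a)/2) tan((s−b)/2) tan((s−c)/2)], giving spherical excess E = 0.4002 rad.
Area = E·R² = 0.4002 × (3389.5)² ≈ 4597973 km².

4597973 km²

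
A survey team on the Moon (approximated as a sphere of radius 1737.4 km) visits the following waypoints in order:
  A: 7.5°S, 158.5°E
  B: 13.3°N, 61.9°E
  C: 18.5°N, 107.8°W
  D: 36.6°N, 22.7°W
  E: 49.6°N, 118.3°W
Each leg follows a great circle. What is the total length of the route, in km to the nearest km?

Leg A→B: central angle 1.7122 rad, distance 2974.8 km.
Leg B→C: central angle 2.5590 rad, distance 4445.9 km.
Leg C→D: central angle 1.3138 rad, distance 2282.5 km.
Leg D→E: central angle 1.1557 rad, distance 2007.9 km.
Total: 2974.8 + 4445.9 + 2282.5 + 2007.9 ≈ 11711 km.

11711 km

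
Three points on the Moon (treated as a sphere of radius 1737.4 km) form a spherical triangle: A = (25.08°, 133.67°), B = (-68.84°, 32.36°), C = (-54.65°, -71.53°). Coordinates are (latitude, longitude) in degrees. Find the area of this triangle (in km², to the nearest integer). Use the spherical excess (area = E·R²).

Side lengths (central angles): a = 0.7806, b = 2.5320, c = 2.0481 rad; semiperimeter s = 2.6804.
By l'Huilier's theorem, tan(E/4) = √[tan(s/2) tan((s−a)/2) tan((s−b)/2) tan((s−c)/2)], giving spherical excess E = 1.4541 rad.
Area = E·R² = 1.4541 × (1737.4)² ≈ 4389401 km².

4389401 km²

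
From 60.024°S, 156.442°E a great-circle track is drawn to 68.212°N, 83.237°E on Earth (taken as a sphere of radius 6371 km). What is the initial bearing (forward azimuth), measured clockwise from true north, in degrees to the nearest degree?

With φ₁ = -1.0476, φ₂ = 1.1905, Δλ = -1.2777 rad, the forward-azimuth formula gives
θ = atan2( sin Δλ cos φ₂ , cos φ₁ sin φ₂ − sin φ₁ cos φ₂ cos Δλ ) = atan2(-0.3553, 0.5568) = -32.54°.
Adding 360° brings this into [0°, 360°): 327°.

327°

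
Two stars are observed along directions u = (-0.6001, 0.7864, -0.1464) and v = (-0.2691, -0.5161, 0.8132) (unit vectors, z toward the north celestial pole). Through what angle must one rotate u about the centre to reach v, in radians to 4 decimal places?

1.9427 rad

u·v = -0.3634; |u| = 1.0000, |v| = 1.0000.
cos θ = (u·v)/(|u||v|) = -0.3634, so θ = 1.9427 rad.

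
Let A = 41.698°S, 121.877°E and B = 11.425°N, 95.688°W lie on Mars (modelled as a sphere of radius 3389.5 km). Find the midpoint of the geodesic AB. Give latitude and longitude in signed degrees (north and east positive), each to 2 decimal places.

The central angle between A and B is δ = 2.3630 rad.
With f = 0.5, the slerp weights are sin((1−f)δ)/sin δ = 1.3174 and sin(fδ)/sin δ = 1.3174.
Weighted sum of the unit vectors: (1.3174)·(-0.3943,0.6341,-0.6652) + (1.3174)·(-0.0971,-0.9754,0.1981) = (-0.6474, -0.4496, -0.6154).
Converting back: φ = atan2(z, √(x²+y²)) = -37.98°, λ = atan2(y, x) = -145.22°.

-37.98°, -145.22°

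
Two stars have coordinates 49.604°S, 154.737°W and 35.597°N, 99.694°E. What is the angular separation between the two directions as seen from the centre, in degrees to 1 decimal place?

125.8°

With latitudes φ₁ = -49.604°, φ₂ = 35.597° and longitude difference Δλ = -105.569°:
cos c = sin φ₁ sin φ₂ + cos φ₁ cos φ₂ cos Δλ = (-0.7616)(0.5821) + (0.6481)(0.8131)(-0.2684) = -0.58474,
so c = arccos(-0.58474) = 2.19535 rad.
So the angular separation is 125.8°.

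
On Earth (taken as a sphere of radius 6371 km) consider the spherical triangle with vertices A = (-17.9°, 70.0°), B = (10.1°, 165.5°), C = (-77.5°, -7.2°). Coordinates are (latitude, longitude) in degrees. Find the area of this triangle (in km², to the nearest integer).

Side lengths (central angles): a = 1.9634, b = 1.2178, c = 1.7150 rad; semiperimeter s = 2.4481.
By l'Huilier's theorem, tan(E/4) = √[tan(s/2) tan((s−a)/2) tan((s−b)/2) tan((s−c)/2)], giving spherical excess E = 1.6271 rad.
Area = E·R² = 1.6271 × (6371)² ≈ 66041490 km².

66041490 km²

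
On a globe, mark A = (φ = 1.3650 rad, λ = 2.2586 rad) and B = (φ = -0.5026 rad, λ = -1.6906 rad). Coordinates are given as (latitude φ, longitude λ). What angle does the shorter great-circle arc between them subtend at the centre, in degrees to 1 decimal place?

126.5°

With latitudes φ₁ = 78.209°, φ₂ = -28.797° and longitude difference Δλ = 133.728°:
cos c = sin φ₁ sin φ₂ + cos φ₁ cos φ₂ cos Δλ = (0.9789)(-0.4817) + (0.2043)(0.8763)(-0.6912) = -0.59532,
so c = arccos(-0.59532) = 2.20846 rad.
So the angular separation is 126.5°.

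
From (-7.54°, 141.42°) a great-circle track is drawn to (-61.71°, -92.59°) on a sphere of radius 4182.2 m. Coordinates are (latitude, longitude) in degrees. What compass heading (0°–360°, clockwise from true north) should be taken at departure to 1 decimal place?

With φ₁ = -0.1316, φ₂ = -1.0770, Δλ = 2.1989 rad, the forward-azimuth formula gives
θ = atan2( sin Δλ cos φ₂ , cos φ₁ sin φ₂ − sin φ₁ cos φ₂ cos Δλ ) = atan2(0.3835, -0.9095) = 157.14°.
So the initial bearing is 157.1°.

157.1°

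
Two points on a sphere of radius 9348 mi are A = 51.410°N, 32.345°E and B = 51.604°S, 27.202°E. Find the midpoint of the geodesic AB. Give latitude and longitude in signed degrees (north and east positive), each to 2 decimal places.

Central angle δ = 1.7995 rad. Interpolating on the sphere with fraction f = 0.5:
P = [sin((1−f)δ)·A + sin(fδ)·B] / sin δ = 0.8041·A + 0.8041·B in Cartesian coordinates,
giving P = (0.8679, 0.4967, -0.0017), i.e. latitude -0.10°, longitude 29.78°.

-0.10°, 29.78°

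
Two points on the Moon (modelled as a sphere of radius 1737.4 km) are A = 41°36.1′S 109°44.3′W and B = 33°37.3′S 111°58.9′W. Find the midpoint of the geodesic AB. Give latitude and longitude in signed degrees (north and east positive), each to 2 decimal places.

-37.62°, -110.92°

Central angle δ = 0.1427 rad. Interpolating on the sphere with fraction f = 0.5:
P = [sin((1−f)δ)·A + sin(fδ)·B] / sin δ = 0.5013·A + 0.5013·B in Cartesian coordinates,
giving P = (-0.2828, -0.7399, -0.6104), i.e. latitude -37.62°, longitude -110.92°.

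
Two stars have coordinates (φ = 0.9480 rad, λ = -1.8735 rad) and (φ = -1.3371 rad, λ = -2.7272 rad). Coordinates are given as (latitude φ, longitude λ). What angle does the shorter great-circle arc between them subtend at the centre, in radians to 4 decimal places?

With latitudes φ₁ = 54.316°, φ₂ = -76.610° and longitude difference Δλ = -48.913°:
cos c = sin φ₁ sin φ₂ + cos φ₁ cos φ₂ cos Δλ = (0.8123)(-0.9728) + (0.5833)(0.2316)(0.6572) = -0.70140,
so c = arccos(-0.70140) = 2.34815 rad.
So the angular separation is 2.3482 rad.

2.3482 rad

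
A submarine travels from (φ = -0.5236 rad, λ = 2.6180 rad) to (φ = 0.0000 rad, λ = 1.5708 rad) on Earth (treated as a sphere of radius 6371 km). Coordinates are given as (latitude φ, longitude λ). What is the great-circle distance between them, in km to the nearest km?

7154 km

Let φ₁ = -0.5236 rad, φ₂ = 0.0000 rad, and Δλ = -1.0472 rad.
cos c = sin φ₁ sin φ₂ + cos φ₁ cos φ₂ cos Δλ = (-0.5000)(0.0000) + (0.8660)(1.0000)(0.5000) = 0.43301,
so c = arccos(0.43301) = 1.12297 rad.
Distance = R·c = 6371 × 1.1230 ≈ 7154 km.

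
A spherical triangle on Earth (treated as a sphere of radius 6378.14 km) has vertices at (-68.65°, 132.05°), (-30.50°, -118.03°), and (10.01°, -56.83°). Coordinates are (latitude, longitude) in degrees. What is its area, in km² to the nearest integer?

39267737 km²

Side lengths (central angles): a = 1.2445, b = 2.1131, c = 1.1963 rad; semiperimeter s = 2.2769.
By l'Huilier's theorem, tan(E/4) = √[tan(s/2) tan((s−a)/2) tan((s−b)/2) tan((s−c)/2)], giving spherical excess E = 0.9653 rad.
Area = E·R² = 0.9653 × (6378.14)² ≈ 39267737 km².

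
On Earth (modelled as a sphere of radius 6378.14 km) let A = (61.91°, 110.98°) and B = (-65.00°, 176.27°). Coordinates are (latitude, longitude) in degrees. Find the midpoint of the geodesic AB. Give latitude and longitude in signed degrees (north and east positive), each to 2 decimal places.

-1.83°, 141.64°

The central angle between A and B is δ = 2.3694 rad.
With f = 0.5, the slerp weights are sin((1−f)δ)/sin δ = 1.3277 and sin(fδ)/sin δ = 1.3277.
Weighted sum of the unit vectors: (1.3277)·(-0.1686,0.4396,0.8822) + (1.3277)·(-0.4217,0.0275,-0.9063) = (-0.7838, 0.6202, -0.0320).
Converting back: φ = atan2(z, √(x²+y²)) = -1.83°, λ = atan2(y, x) = 141.64°.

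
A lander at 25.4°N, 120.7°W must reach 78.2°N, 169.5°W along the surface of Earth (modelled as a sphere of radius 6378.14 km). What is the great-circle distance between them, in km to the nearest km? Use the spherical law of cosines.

6369 km

In radians: φ₁ = 0.4433, φ₂ = 1.3648, Δλ = -48.800° = -0.8517 rad.
cos c = sin φ₁ sin φ₂ + cos φ₁ cos φ₂ cos Δλ = (0.4289)(0.9789) + (0.9033)(0.2045)(0.6587) = 0.54155,
so c = arccos(0.54155) = 0.99852 rad.
Distance = R·c = 6378.14 × 0.9985 ≈ 6369 km.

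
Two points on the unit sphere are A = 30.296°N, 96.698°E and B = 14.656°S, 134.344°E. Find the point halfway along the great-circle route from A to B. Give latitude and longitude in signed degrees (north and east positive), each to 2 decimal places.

Central angle δ = 1.0077 rad. Interpolating on the sphere with fraction f = 0.5:
P = [sin((1−f)δ)·A + sin(fδ)·B] / sin δ = 0.5710·A + 0.5710·B in Cartesian coordinates,
giving P = (-0.4436, 0.8847, 0.1436), i.e. latitude 8.25°, longitude 116.63°.

8.25°, 116.63°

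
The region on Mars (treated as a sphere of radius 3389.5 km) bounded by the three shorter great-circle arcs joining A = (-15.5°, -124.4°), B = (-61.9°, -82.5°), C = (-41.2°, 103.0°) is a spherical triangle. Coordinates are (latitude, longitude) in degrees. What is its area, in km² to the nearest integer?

Side lengths (central angles): a = 1.3405, b = 1.8910, c = 0.9599 rad; semiperimeter s = 2.0957.
By l'Huilier's theorem, tan(E/4) = √[tan(s/2) tan((s−a)/2) tan((s−b)/2) tan((s−c)/2)], giving spherical excess E = 0.8369 rad.
Area = E·R² = 0.8369 × (3389.5)² ≈ 9615428 km².

9615428 km²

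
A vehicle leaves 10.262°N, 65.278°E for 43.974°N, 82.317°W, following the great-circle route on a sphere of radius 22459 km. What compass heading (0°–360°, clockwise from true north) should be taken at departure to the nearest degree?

334°

Δλ = -147.595° = -2.5760 rad.
y = sin Δλ · cos φ₂ = (-0.5359)(0.7197) = -0.3857
x = cos φ₁ sin φ₂ − sin φ₁ cos φ₂ cos Δλ = (0.9840)(0.6943) − (0.1781)(0.7197)(-0.8443) = 0.7915
θ = atan2(y, x) = -25.98°; adding 360° gives 334°.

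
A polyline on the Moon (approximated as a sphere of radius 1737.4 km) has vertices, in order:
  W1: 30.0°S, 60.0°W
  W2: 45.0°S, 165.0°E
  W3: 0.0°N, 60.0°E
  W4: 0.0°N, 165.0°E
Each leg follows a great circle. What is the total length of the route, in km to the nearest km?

Leg W1→W2: central angle 1.6503 rad, distance 2867.3 km.
Leg W2→W3: central angle 1.7548 rad, distance 3048.9 km.
Leg W3→W4: central angle 1.8326 rad, distance 3184.0 km.
Total: 2867.3 + 3048.9 + 3184.0 ≈ 9100 km.

9100 km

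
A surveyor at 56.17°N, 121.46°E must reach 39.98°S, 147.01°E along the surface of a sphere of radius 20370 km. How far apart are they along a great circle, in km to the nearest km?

Let φ₁ = 0.9804 rad, φ₂ = -0.6978 rad, and Δλ = 0.4459 rad.
cos c = sin φ₁ sin φ₂ + cos φ₁ cos φ₂ cos Δλ = (0.8307)(-0.6425) + (0.5567)(0.7663)(0.9022) = -0.14885,
so c = arccos(-0.14885) = 1.72020 rad.
Distance = R·c = 20370 × 1.7202 ≈ 35041 km.

35041 km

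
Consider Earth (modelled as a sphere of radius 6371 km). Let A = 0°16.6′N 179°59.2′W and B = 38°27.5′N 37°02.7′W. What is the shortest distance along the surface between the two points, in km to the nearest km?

14283 km

Let φ₁ = 0.0048 rad, φ₂ = 0.6712 rad, and Δλ = 2.4948 rad.
cos c = sin φ₁ sin φ₂ + cos φ₁ cos φ₂ cos Δλ = (0.0048)(0.6219) + (1.0000)(0.7831)(-0.7980) = -0.62189,
so c = arccos(-0.62189) = 2.24195 rad.
Distance = R·c = 6371 × 2.2419 ≈ 14283 km.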